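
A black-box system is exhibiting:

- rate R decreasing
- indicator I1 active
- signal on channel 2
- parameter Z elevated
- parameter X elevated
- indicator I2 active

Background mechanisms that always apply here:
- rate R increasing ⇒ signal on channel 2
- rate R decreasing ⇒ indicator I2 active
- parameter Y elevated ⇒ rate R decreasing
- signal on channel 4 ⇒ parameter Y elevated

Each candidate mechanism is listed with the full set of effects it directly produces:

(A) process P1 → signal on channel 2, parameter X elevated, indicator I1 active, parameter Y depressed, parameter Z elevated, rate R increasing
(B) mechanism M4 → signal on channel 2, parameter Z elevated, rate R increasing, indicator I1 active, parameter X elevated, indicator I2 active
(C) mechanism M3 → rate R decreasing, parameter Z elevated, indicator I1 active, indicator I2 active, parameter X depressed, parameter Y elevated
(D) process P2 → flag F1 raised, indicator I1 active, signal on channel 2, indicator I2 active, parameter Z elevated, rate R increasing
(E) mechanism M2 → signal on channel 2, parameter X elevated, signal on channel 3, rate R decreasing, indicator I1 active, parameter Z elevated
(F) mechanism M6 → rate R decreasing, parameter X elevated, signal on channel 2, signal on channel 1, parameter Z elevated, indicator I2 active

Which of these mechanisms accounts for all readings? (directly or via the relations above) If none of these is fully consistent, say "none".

For each candidate, compare predicted effects to what was observed:
(A) process P1 — fails on rate R decreasing, indicator I2 active (predicts rate R increasing, not rate R decreasing)
(B) mechanism M4 — rate R decreasing miss; indicator I1 active match; signal on channel 2 match; parameter Z elevated match; parameter X elevated match; indicator I2 active match
(C) mechanism M3 — fails on signal on channel 2, parameter X elevated (predicts parameter X depressed, not parameter X elevated)
(D) process P2 — fails on rate R decreasing, parameter X elevated (predicts rate R increasing, not rate R decreasing)
(E) mechanism M2 — rate R decreasing match; indicator I1 active match; signal on channel 2 match; parameter Z elevated match; parameter X elevated match; indicator I2 active match (by rate R decreasing → indicator I2 active)
(F) mechanism M6 — rate R decreasing match; indicator I1 active miss; signal on channel 2 match; parameter Z elevated match; parameter X elevated match; indicator I2 active match
Only (E) is consistent with every observation.

E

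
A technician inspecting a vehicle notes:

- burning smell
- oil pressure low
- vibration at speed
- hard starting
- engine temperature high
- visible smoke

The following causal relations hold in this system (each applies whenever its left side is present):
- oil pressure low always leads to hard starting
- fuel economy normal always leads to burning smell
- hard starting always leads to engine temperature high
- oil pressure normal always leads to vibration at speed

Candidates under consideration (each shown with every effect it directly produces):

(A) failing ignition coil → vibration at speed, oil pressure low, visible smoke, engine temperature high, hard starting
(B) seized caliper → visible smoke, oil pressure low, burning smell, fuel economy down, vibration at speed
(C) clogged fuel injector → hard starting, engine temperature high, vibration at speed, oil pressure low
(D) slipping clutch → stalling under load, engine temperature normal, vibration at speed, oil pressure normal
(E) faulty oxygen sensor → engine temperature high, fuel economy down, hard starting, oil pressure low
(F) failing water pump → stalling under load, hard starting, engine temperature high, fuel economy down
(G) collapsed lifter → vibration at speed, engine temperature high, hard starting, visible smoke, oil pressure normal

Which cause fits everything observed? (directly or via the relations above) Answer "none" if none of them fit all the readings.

B

Per-candidate check:
(A) failing ignition coil — burning smell NO; oil pressure low yes; vibration at speed yes; hard starting yes; engine temperature high yes; visible smoke yes
(B) seized caliper — accounts for every observation (hard starting via oil pressure low → hard starting)
(C) clogged fuel injector — burning smell NO; oil pressure low yes; vibration at speed yes; hard starting yes; engine temperature high yes; visible smoke NO
(D) slipping clutch — burning smell NO; oil pressure low NO; vibration at speed yes; hard starting NO; engine temperature high NO; visible smoke NO
(E) faulty oxygen sensor — burning smell NO; oil pressure low yes; vibration at speed NO; hard starting yes; engine temperature high yes; visible smoke NO
(F) failing water pump — does not account for burning smell, oil pressure low, vibration at speed, visible smoke
(G) collapsed lifter — fails on burning smell, oil pressure low (predicts oil pressure normal, not oil pressure low)
(B) alone accounts for all the evidence.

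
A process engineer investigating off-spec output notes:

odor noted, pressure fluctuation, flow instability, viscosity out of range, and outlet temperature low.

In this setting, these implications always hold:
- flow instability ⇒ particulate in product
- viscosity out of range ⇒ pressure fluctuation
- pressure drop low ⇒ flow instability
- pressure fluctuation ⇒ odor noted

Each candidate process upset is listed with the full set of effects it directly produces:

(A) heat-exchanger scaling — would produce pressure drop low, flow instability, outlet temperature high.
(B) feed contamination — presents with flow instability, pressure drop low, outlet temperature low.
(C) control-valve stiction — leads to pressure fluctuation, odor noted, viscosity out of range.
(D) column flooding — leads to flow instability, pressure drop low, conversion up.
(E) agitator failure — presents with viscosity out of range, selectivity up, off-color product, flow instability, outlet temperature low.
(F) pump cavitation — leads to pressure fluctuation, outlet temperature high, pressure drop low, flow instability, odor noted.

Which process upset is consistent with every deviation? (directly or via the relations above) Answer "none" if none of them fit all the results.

Testing each hypothesis:
(A) heat-exchanger scaling — fails on odor noted, pressure fluctuation, viscosity out of range, outlet temperature low (predicts outlet temperature high, not outlet temperature low)
(B) feed contamination — does not account for odor noted, pressure fluctuation, viscosity out of range
(C) control-valve stiction — does not account for flow instability, outlet temperature low
(D) column flooding — odor noted ✗; pressure fluctuation ✗; flow instability ✓; viscosity out of range ✗; outlet temperature low ✗
(E) agitator failure — accounts for every observation (odor noted by viscosity out of range → pressure fluctuation → odor noted)
(F) pump cavitation — odor noted ✓; pressure fluctuation ✓; flow instability ✓; viscosity out of range ✗; outlet temperature low ✗
Only (E) is consistent with every observation.

E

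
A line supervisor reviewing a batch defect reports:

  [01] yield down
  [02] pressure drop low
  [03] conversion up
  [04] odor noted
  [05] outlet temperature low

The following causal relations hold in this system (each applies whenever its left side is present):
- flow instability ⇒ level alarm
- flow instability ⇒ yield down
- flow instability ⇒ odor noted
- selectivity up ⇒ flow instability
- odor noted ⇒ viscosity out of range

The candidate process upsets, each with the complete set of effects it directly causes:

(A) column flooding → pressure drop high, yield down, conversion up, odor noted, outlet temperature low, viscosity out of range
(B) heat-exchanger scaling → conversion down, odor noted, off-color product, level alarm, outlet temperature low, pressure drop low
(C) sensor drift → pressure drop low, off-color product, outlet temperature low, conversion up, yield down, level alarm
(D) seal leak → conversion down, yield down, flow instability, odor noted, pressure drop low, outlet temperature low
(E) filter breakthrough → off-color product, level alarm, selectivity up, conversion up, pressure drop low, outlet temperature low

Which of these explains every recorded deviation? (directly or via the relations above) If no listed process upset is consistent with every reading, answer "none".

E

For each candidate, compare predicted effects to what was observed:
(A) column flooding — fails on pressure drop low (predicts pressure drop high, not pressure drop low)
(B) heat-exchanger scaling — yield down NO; pressure drop low yes; conversion up NO; odor noted yes; outlet temperature low yes
(C) sensor drift — yield down yes; pressure drop low yes; conversion up yes; odor noted NO; outlet temperature low yes
(D) seal leak — yield down yes; pressure drop low yes; conversion up NO; odor noted yes; outlet temperature low yes
(E) filter breakthrough — yield down yes (by selectivity up → flow instability → yield down); pressure drop low yes; conversion up yes; odor noted yes (by selectivity up → flow instability → odor noted); outlet temperature low yes
(E) alone accounts for all the evidence.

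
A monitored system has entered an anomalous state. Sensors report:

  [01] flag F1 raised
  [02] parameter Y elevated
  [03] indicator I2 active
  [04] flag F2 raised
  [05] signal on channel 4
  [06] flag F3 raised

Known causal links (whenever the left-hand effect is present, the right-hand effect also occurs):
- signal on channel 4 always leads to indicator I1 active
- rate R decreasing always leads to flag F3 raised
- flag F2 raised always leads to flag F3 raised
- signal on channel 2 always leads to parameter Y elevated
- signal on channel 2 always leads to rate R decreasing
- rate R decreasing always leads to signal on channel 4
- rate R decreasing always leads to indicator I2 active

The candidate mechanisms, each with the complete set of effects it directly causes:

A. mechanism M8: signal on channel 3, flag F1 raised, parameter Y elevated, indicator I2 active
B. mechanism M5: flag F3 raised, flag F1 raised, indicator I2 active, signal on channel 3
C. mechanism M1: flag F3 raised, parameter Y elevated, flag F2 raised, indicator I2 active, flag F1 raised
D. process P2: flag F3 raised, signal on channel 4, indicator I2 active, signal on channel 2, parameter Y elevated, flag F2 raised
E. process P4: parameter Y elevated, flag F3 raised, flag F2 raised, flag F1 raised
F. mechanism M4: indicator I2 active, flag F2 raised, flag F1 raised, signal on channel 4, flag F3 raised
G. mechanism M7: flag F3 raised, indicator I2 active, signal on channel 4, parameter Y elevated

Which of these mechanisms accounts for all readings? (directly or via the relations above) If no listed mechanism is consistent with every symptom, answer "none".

none

For each candidate, compare predicted effects to what was observed:
(A) mechanism M8 — does not account for flag F2 raised, signal on channel 4, flag F3 raised
(B) mechanism M5 — flag F1 raised match; parameter Y elevated miss; indicator I2 active match; flag F2 raised miss; signal on channel 4 miss; flag F3 raised match
(C) mechanism M1 — flag F1 raised match; parameter Y elevated match; indicator I2 active match; flag F2 raised match; signal on channel 4 miss; flag F3 raised match
(D) process P2 — flag F1 raised miss; parameter Y elevated match; indicator I2 active match; flag F2 raised match; signal on channel 4 match; flag F3 raised match
(E) process P4 — does not account for indicator I2 active, signal on channel 4
(F) mechanism M4 — flag F1 raised match; parameter Y elevated miss; indicator I2 active match; flag F2 raised match; signal on channel 4 match; flag F3 raised match
(G) mechanism M7 — flag F1 raised miss; parameter Y elevated match; indicator I2 active match; flag F2 raised miss; signal on channel 4 match; flag F3 raised match
None of the listed candidates fits everything.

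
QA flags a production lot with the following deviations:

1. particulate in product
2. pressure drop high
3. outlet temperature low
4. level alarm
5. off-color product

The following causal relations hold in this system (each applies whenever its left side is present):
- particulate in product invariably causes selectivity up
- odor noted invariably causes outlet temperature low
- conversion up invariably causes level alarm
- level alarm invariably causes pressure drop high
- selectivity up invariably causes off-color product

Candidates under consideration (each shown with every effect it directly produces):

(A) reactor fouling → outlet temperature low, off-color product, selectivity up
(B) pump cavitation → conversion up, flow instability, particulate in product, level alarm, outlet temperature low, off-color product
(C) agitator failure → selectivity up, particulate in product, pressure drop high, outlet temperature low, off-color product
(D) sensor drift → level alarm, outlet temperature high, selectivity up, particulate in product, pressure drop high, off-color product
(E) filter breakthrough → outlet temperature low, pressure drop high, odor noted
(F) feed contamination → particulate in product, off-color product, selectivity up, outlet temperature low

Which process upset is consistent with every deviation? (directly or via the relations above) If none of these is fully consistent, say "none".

For each candidate, compare predicted effects to what was observed:
(A) reactor fouling — particulate in product miss; pressure drop high miss; outlet temperature low match; level alarm miss; off-color product match
(B) pump cavitation — particulate in product match; pressure drop high match (by level alarm → pressure drop high); outlet temperature low match; level alarm match; off-color product match
(C) agitator failure — particulate in product match; pressure drop high match; outlet temperature low match; level alarm miss; off-color product match
(D) sensor drift — fails on outlet temperature low (predicts outlet temperature high, not outlet temperature low)
(E) filter breakthrough — particulate in product miss; pressure drop high match; outlet temperature low match; level alarm miss; off-color product miss
(F) feed contamination — does not account for pressure drop high, level alarm
(B) alone accounts for all the evidence.

B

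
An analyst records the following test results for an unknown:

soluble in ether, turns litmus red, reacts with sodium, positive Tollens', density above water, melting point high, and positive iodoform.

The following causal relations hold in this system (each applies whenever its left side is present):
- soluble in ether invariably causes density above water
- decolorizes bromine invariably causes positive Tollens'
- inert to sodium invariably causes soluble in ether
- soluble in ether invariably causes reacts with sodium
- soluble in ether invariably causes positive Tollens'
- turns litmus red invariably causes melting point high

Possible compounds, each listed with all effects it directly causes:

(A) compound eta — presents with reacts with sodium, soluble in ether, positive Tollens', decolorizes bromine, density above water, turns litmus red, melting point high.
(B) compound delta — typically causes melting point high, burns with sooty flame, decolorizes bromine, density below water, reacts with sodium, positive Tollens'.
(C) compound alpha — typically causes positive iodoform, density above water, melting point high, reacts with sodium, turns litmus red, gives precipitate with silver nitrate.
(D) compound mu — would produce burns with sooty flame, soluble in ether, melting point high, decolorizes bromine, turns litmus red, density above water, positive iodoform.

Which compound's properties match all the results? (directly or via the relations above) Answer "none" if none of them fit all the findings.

D

Testing each hypothesis:
(A) compound eta — soluble in ether match; turns litmus red match; reacts with sodium match; positive Tollens' match; density above water match; melting point high match; positive iodoform miss
(B) compound delta — soluble in ether miss; turns litmus red miss; reacts with sodium match; positive Tollens' match; density above water miss; melting point high match; positive iodoform miss
(C) compound alpha — soluble in ether miss; turns litmus red match; reacts with sodium match; positive Tollens' miss; density above water match; melting point high match; positive iodoform match
(D) compound mu — soluble in ether match; turns litmus red match; reacts with sodium match (through soluble in ether → reacts with sodium); positive Tollens' match (through soluble in ether → positive Tollens'); density above water match; melting point high match; positive iodoform match
(D) alone accounts for all the evidence.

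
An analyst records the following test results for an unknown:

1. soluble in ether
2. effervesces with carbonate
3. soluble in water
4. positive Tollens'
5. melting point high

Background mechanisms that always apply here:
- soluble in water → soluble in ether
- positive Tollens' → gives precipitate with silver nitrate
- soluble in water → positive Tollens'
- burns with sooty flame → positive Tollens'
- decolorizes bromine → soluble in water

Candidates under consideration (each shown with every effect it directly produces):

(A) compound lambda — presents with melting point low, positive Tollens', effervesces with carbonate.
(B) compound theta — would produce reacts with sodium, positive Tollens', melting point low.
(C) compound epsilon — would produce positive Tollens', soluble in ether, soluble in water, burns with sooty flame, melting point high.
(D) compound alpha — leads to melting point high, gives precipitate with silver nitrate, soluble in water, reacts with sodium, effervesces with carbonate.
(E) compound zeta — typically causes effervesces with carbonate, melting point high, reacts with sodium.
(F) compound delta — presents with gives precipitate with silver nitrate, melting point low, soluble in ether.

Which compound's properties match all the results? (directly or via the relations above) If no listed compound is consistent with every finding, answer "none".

D

Per-candidate check:
(A) compound lambda — soluble in ether miss; effervesces with carbonate match; soluble in water miss; positive Tollens' match; melting point high miss
(B) compound theta — soluble in ether miss; effervesces with carbonate miss; soluble in water miss; positive Tollens' match; melting point high miss
(C) compound epsilon — does not account for effervesces with carbonate
(D) compound alpha — accounts for every observation (soluble in ether via soluble in water → soluble in ether)
(E) compound zeta — does not account for soluble in ether, soluble in water, positive Tollens'
(F) compound delta — soluble in ether match; effervesces with carbonate miss; soluble in water miss; positive Tollens' miss; melting point high miss
(D) alone accounts for all the evidence.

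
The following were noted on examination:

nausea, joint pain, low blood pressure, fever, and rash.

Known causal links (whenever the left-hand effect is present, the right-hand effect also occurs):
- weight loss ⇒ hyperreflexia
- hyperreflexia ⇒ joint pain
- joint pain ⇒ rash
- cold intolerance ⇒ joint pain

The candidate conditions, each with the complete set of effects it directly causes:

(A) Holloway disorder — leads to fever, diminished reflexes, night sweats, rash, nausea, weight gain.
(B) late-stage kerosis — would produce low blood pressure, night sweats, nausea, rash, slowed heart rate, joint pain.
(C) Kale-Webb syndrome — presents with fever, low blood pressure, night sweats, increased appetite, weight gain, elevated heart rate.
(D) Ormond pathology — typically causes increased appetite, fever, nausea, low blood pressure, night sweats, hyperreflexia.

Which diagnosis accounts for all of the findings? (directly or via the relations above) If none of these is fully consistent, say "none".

D

Per-candidate check:
(A) Holloway disorder — nausea +; joint pain -; low blood pressure -; fever +; rash +
(B) late-stage kerosis — does not account for fever
(C) Kale-Webb syndrome — nausea -; joint pain -; low blood pressure +; fever +; rash -
(D) Ormond pathology — nausea +; joint pain + (through hyperreflexia → joint pain); low blood pressure +; fever +; rash + (through hyperreflexia → joint pain → rash)
(D) is the only candidate with no mismatches.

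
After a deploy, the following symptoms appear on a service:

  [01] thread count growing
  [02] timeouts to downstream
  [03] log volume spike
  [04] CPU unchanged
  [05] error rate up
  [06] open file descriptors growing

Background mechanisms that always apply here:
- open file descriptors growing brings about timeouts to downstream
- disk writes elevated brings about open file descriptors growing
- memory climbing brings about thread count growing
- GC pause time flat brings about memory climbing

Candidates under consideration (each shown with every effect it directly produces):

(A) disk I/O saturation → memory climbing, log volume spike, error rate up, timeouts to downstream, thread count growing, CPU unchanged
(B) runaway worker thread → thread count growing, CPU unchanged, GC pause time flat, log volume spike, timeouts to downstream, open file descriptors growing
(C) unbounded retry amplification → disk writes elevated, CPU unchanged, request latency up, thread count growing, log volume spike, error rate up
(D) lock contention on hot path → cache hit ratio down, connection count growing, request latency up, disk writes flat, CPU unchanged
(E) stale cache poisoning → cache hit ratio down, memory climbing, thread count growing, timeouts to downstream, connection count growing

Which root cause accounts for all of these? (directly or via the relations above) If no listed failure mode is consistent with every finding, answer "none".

C

Testing each hypothesis:
(A) disk I/O saturation — thread count growing match; timeouts to downstream match; log volume spike match; CPU unchanged match; error rate up match; open file descriptors growing miss
(B) runaway worker thread — thread count growing match; timeouts to downstream match; log volume spike match; CPU unchanged match; error rate up miss; open file descriptors growing match
(C) unbounded retry amplification — thread count growing match; timeouts to downstream match (by disk writes elevated → open file descriptors growing → timeouts to downstream); log volume spike match; CPU unchanged match; error rate up match; open file descriptors growing match (by disk writes elevated → open file descriptors growing)
(D) lock contention on hot path — thread count growing miss; timeouts to downstream miss; log volume spike miss; CPU unchanged match; error rate up miss; open file descriptors growing miss
(E) stale cache poisoning — thread count growing match; timeouts to downstream match; log volume spike miss; CPU unchanged miss; error rate up miss; open file descriptors growing miss
Only (C) is consistent with every observation.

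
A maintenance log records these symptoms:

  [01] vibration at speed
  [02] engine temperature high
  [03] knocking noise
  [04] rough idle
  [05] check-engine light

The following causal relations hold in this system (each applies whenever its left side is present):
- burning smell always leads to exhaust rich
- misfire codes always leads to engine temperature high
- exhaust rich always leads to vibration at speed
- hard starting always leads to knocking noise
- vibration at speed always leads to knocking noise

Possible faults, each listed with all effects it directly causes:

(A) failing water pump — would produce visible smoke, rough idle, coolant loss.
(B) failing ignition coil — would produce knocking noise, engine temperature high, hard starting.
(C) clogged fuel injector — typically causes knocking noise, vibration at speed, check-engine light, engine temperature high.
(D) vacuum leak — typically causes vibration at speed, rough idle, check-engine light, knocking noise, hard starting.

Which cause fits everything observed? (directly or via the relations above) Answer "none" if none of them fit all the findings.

Checking each candidate against the observations:
(A) failing water pump — vibration at speed NO; engine temperature high NO; knocking noise NO; rough idle yes; check-engine light NO
(B) failing ignition coil — vibration at speed NO; engine temperature high yes; knocking noise yes; rough idle NO; check-engine light NO
(C) clogged fuel injector — vibration at speed yes; engine temperature high yes; knocking noise yes; rough idle NO; check-engine light yes
(D) vacuum leak — vibration at speed yes; engine temperature high NO; knocking noise yes; rough idle yes; check-engine light yes
Every candidate fails on at least one observation.

none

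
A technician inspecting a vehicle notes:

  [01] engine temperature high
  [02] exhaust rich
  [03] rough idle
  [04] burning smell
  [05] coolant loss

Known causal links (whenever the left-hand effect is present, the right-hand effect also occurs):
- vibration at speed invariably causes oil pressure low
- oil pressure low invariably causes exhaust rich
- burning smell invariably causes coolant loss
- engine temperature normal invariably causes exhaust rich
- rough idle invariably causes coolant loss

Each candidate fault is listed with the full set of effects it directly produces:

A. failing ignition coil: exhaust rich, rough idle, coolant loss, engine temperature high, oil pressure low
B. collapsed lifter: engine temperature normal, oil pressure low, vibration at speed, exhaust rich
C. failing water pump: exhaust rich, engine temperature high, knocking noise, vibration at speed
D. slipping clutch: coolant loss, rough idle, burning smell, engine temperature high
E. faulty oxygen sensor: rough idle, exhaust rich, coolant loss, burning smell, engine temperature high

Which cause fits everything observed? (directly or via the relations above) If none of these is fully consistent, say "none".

E

Per-candidate check:
(A) failing ignition coil — does not account for burning smell
(B) collapsed lifter — fails on engine temperature high, rough idle, burning smell, coolant loss (predicts engine temperature normal, not engine temperature high)
(C) failing water pump — does not account for rough idle, burning smell, coolant loss
(D) slipping clutch — engine temperature high match; exhaust rich miss; rough idle match; burning smell match; coolant loss match
(E) faulty oxygen sensor — accounts for every observation
Only (E) is consistent with every observation.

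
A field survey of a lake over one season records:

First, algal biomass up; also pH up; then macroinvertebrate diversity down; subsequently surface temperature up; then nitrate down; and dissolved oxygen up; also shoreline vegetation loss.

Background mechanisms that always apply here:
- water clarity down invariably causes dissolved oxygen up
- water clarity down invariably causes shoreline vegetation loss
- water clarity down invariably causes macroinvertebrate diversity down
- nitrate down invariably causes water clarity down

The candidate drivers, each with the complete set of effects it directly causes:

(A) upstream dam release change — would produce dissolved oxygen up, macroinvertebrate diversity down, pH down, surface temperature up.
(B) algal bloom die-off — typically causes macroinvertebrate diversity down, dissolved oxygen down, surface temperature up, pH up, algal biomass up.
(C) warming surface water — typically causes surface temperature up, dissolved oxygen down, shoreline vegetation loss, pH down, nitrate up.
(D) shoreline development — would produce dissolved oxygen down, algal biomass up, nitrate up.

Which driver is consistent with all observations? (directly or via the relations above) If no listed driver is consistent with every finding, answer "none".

Checking each candidate against the observations:
(A) upstream dam release change — fails on algal biomass up, pH up, nitrate down, shoreline vegetation loss (predicts pH down, not pH up)
(B) algal bloom die-off — algal biomass up match; pH up match; macroinvertebrate diversity down match; surface temperature up match; nitrate down miss; dissolved oxygen up miss; shoreline vegetation loss miss
(C) warming surface water — algal biomass up miss; pH up miss; macroinvertebrate diversity down miss; surface temperature up match; nitrate down miss; dissolved oxygen up miss; shoreline vegetation loss match
(D) shoreline development — algal biomass up match; pH up miss; macroinvertebrate diversity down miss; surface temperature up miss; nitrate down miss; dissolved oxygen up miss; shoreline vegetation loss miss
Every candidate fails on at least one observation.

none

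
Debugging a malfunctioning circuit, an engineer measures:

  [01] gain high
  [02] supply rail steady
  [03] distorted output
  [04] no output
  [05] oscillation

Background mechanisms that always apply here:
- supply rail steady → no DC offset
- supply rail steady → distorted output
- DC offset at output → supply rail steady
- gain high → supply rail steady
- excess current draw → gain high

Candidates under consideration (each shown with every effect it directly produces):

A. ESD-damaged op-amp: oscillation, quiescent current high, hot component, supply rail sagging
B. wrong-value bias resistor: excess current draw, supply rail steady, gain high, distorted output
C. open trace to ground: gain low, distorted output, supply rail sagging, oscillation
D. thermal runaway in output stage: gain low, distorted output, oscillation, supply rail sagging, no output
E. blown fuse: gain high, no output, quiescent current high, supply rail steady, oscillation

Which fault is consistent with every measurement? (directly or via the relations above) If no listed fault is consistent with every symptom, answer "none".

Testing each hypothesis:
(A) ESD-damaged op-amp — gain high miss; supply rail steady miss; distorted output miss; no output miss; oscillation match
(B) wrong-value bias resistor — gain high match; supply rail steady match; distorted output match; no output miss; oscillation miss
(C) open trace to ground — gain high miss; supply rail steady miss; distorted output match; no output miss; oscillation match
(D) thermal runaway in output stage — gain high miss; supply rail steady miss; distorted output match; no output match; oscillation match
(E) blown fuse — gain high match; supply rail steady match; distorted output match (via supply rail steady → distorted output); no output match; oscillation match
Only (E) is consistent with every observation.

E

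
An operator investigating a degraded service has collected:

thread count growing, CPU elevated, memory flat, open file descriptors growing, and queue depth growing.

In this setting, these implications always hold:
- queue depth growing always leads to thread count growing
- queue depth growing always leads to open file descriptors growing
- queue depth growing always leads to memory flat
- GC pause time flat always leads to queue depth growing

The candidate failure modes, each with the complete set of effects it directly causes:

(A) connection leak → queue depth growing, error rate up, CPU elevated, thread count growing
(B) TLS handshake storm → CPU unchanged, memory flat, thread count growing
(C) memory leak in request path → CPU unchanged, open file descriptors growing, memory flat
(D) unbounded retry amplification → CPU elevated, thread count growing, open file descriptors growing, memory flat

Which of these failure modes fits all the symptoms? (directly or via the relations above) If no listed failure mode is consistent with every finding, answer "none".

A

Testing each hypothesis:
(A) connection leak — accounts for every observation (memory flat via queue depth growing → memory flat)
(B) TLS handshake storm — fails on CPU elevated, open file descriptors growing, queue depth growing (predicts CPU unchanged, not CPU elevated)
(C) memory leak in request path — thread count growing -; CPU elevated -; memory flat +; open file descriptors growing +; queue depth growing -
(D) unbounded retry amplification — thread count growing +; CPU elevated +; memory flat +; open file descriptors growing +; queue depth growing -
(A) alone accounts for all the evidence.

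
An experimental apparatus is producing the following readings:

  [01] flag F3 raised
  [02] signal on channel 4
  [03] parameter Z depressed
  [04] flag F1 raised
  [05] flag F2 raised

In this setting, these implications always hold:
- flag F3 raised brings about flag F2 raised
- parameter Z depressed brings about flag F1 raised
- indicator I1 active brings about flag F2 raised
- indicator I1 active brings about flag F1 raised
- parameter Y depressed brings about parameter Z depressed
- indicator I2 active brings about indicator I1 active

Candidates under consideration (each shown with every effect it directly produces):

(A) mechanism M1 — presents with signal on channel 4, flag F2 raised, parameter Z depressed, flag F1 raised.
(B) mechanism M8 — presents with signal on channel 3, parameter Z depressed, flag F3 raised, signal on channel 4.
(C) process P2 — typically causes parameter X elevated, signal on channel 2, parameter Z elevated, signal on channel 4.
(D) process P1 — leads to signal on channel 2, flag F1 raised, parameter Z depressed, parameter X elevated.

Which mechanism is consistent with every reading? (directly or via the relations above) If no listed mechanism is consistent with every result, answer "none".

B

For each candidate, compare predicted effects to what was observed:
(A) mechanism M1 — flag F3 raised -; signal on channel 4 +; parameter Z depressed +; flag F1 raised +; flag F2 raised +
(B) mechanism M8 — flag F3 raised +; signal on channel 4 +; parameter Z depressed +; flag F1 raised + (via parameter Z depressed → flag F1 raised); flag F2 raised + (via flag F3 raised → flag F2 raised)
(C) process P2 — flag F3 raised -; signal on channel 4 +; parameter Z depressed -; flag F1 raised -; flag F2 raised -
(D) process P1 — does not account for flag F3 raised, signal on channel 4, flag F2 raised
(B) alone accounts for all the evidence.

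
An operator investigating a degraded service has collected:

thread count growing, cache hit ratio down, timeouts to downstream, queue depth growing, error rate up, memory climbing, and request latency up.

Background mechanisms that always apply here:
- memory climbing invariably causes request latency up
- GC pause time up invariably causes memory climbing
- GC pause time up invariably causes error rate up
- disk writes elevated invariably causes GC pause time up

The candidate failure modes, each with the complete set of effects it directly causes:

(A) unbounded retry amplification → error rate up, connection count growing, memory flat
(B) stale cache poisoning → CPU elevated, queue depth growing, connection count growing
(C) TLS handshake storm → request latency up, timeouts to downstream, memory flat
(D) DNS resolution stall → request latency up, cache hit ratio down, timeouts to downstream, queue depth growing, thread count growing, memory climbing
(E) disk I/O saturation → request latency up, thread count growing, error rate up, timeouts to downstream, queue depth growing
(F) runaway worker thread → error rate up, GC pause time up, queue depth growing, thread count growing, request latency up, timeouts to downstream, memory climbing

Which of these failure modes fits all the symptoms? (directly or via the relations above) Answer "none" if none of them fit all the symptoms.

Testing each hypothesis:
(A) unbounded retry amplification — thread count growing ✗; cache hit ratio down ✗; timeouts to downstream ✗; queue depth growing ✗; error rate up ✓; memory climbing ✗; request latency up ✗
(B) stale cache poisoning — thread count growing ✗; cache hit ratio down ✗; timeouts to downstream ✗; queue depth growing ✓; error rate up ✗; memory climbing ✗; request latency up ✗
(C) TLS handshake storm — fails on thread count growing, cache hit ratio down, queue depth growing, error rate up, memory climbing (predicts memory flat, not memory climbing)
(D) DNS resolution stall — does not account for error rate up
(E) disk I/O saturation — does not account for cache hit ratio down, memory climbing
(F) runaway worker thread — does not account for cache hit ratio down
None of the listed candidates fits everything.

none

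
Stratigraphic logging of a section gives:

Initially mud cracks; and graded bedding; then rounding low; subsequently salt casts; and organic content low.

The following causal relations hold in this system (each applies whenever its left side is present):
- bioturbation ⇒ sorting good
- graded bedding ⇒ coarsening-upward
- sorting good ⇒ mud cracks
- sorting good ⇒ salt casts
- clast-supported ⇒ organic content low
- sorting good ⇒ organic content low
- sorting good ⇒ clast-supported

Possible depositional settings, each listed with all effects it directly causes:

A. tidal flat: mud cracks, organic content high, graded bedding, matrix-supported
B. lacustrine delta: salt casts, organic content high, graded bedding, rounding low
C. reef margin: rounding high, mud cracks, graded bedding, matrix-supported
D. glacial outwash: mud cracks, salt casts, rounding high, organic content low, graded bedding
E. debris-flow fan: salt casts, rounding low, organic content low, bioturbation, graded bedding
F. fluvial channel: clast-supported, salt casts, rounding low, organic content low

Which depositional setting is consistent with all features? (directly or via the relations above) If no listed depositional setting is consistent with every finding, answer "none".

E

For each candidate, compare predicted effects to what was observed:
(A) tidal flat — mud cracks yes; graded bedding yes; rounding low NO; salt casts NO; organic content low NO
(B) lacustrine delta — mud cracks NO; graded bedding yes; rounding low yes; salt casts yes; organic content low NO
(C) reef margin — mud cracks yes; graded bedding yes; rounding low NO; salt casts NO; organic content low NO
(D) glacial outwash — fails on rounding low (predicts rounding high, not rounding low)
(E) debris-flow fan — mud cracks yes (via bioturbation → sorting good → mud cracks); graded bedding yes; rounding low yes; salt casts yes; organic content low yes
(F) fluvial channel — mud cracks NO; graded bedding NO; rounding low yes; salt casts yes; organic content low yes
Only (E) is consistent with every observation.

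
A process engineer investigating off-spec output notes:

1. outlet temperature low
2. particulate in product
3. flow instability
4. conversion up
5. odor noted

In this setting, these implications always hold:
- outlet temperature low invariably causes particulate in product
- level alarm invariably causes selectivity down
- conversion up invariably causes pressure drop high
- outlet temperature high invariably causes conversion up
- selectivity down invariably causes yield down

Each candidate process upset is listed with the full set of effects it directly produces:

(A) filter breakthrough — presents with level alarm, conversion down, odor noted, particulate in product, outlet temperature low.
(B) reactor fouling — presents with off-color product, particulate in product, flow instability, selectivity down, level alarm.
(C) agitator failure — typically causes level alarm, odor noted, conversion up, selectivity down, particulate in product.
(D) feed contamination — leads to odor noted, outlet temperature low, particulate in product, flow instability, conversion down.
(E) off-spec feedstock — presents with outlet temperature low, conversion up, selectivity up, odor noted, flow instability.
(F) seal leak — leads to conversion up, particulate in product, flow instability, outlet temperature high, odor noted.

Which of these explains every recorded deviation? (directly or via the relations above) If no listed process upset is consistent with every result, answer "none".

E

Testing each hypothesis:
(A) filter breakthrough — fails on flow instability, conversion up (predicts conversion down, not conversion up)
(B) reactor fouling — outlet temperature low -; particulate in product +; flow instability +; conversion up -; odor noted -
(C) agitator failure — does not account for outlet temperature low, flow instability
(D) feed contamination — outlet temperature low +; particulate in product +; flow instability +; conversion up -; odor noted +
(E) off-spec feedstock — accounts for every observation (particulate in product via outlet temperature low → particulate in product)
(F) seal leak — outlet temperature low -; particulate in product +; flow instability +; conversion up +; odor noted +
Only (E) is consistent with every observation.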